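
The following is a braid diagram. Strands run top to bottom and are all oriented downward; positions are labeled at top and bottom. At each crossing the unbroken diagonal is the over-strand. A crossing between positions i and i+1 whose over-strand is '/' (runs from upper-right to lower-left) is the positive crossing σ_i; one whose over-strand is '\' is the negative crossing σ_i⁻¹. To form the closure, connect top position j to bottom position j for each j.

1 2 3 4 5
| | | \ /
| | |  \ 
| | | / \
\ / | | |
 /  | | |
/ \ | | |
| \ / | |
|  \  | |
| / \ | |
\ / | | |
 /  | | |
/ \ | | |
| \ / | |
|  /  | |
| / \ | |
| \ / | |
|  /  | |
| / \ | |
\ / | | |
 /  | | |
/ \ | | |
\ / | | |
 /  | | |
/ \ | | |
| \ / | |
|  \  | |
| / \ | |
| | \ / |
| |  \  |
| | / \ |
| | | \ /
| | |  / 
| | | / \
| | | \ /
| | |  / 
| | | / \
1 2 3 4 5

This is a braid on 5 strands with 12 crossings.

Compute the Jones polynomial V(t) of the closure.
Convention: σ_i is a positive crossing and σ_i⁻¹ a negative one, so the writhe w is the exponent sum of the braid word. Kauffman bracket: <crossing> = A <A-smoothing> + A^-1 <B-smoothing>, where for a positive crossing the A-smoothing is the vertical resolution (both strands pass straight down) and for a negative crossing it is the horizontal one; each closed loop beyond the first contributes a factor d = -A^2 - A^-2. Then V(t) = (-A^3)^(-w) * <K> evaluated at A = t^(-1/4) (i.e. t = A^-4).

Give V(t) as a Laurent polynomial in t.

Reading the diagram top to bottom ('/'-over between positions i,i+1 = s_i, '\'-over = s_i^-1): braid word = s4^-1 s1 s2^-1 s1 s2 s2 s1 s1 s2^-1 s3^-1 s4 s4.
The presented braid s4^-1 s1 s2^-1 s1 s2 s2 s1 s1 s2^-1 s3^-1 s4 s4 on 5 strands reduces by inverse Markov moves (closure unchanged at each step):
  Deconjugate: the word is γ·β·γ⁻¹ with γ = s4^-1 (prefix) and γ⁻¹ = s4 (suffix); strip both.
  Destabilize: the word has the form β·s4 where s4 occurs only as the final letter (β ∈ B_4); drop it and the last strand → 4 strands.
  Destabilize: the word has the form β·s3^-1 where s3^-1 occurs only as the final letter (β ∈ B_3); drop it and the last strand → 3 strands.
Reduced to β = s1 s2^-1 s1 s2 s2 s1 s1 s2^-1 on 3 strands, 8 crossings.
Compute on β:
Braid: s1 s2^-1 s1 s2 s2 s1 s1 s2^-1 on 3 strands, 8 crossings.
Writhe w = (#positive) - (#negative) = 6 - 2 = 4.
Enumerate smoothing states for the bracket polynomial. There are 2^8 = 256 states.
Smooth each crossing (0=||, 1=⌣⌢); contribution A^(Σ sign_k(1-2s_k)) * d^(L-1).
Tabulate the states by total A-exponent and number of loops L (A-exp: L × count):
  A^8: L=3 ×1
  A^6: L=2 ×6, L=4 ×2
  A^4: L=1 ×11, L=3 ×16, L=5 ×1
  A^2: L=2 ×47, L=4 ×9
  A^0: L=1 ×26, L=3 ×43, L=5 ×1
  A^-2: L=2 ×41, L=4 ×15
  A^-4: L=3 ×26, L=5 ×2
  A^-6: L=4 ×8
  A^-8: L=5 ×1
Each group contributes A^e * Σ count * d^(L-1):
Powers of d = -A^2 - A^-2: d^2 = A^4 + 2 + A^-4; d^3 = -A^6 - 3*A^2 - 3*A^-2 - A^-6; d^4 = A^8 + 4*A^4 + 6 + 4*A^-4 + A^-8.
  A^8 * (d^2) = A^12 + 2*A^8 + A^4
  A^6 * (6*d + 2*d^3) = -2*A^12 - 12*A^8 - 12*A^4 - 2
  A^4 * (11 + 16*d^2 + d^4) = A^12 + 20*A^8 + 49*A^4 + 20 + A^-4
  A^2 * (47*d + 9*d^3) = -9*A^8 - 74*A^4 - 74 - 9*A^-4
  A^0 * (26 + 43*d^2 + d^4) = A^8 + 47*A^4 + 118 + 47*A^-4 + A^-8
  A^-2 * (41*d + 15*d^3) = -15*A^4 - 86 - 86*A^-4 - 15*A^-8
  A^-4 * (26*d^2 + 2*d^4) = 2*A^4 + 34 + 64*A^-4 + 34*A^-8 + 2*A^-12
  A^-6 * (8*d^3) = -8 - 24*A^-4 - 24*A^-8 - 8*A^-12
  A^-8 * (d^4) = 1 + 4*A^-4 + 6*A^-8 + 4*A^-12 + A^-16
Summing the groups: <K> = 2*A^8 - 2*A^4 + 3 - 3*A^-4 + 2*A^-8 - 2*A^-12 + A^-16
Normalise by the writhe: (-A^3)^(-w) = (-A^3)^(-4) = A^-12, so f(A) = A^-12 * <K> = 2*A^-4 - 2*A^-8 + 3*A^-12 - 3*A^-16 + 2*A^-20 - 2*A^-24 + A^-28.
Substitute A = t^(-1/4), i.e. A^e → t^(-e/4): V(t) = t^7 - 2*t^6 + 2*t^5 - 3*t^4 + 3*t^3 - 2*t^2 + 2*t

Answer: t^7 - 2*t^6 + 2*t^5 - 3*t^4 + 3*t^3 - 2*t^2 + 2*t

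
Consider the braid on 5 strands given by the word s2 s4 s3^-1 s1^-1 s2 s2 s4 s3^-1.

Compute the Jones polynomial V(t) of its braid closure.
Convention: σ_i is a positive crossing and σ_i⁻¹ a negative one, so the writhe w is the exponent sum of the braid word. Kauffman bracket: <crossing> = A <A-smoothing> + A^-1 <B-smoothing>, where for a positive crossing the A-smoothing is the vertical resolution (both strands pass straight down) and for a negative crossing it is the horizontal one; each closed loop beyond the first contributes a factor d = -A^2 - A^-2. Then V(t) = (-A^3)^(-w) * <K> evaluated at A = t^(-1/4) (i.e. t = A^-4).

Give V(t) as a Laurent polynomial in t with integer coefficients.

Braid: s2 s4 s3^-1 s1^-1 s2 s2 s4 s3^-1 on 5 strands, 8 crossings.
Writhe w = (#positive) - (#negative) = 5 - 3 = 2.
Computing the Kauffman bracket via state sum. There are 2^8 = 256 states.
For each crossing: s=0 is the vertical smoothing, s=1 horizontal. Crossing k contributes A^(sign_k * (1 - 2*s_k)); loop factor d = -A^2 - A^-2.
Tabulate the states by total A-exponent and number of loops L (A-exp: L × count):
  A^8: L=4 ×1
  A^6: L=3 ×7, L=5 ×1
  A^4: L=2 ×19, L=4 ×9
  A^2: L=1 ×19, L=3 ×35, L=5 ×2
  A^0: L=2 ×48, L=4 ×22
  A^-2: L=3 ×49, L=5 ×7
  A^-4: L=4 ×27, L=6 ×1
  A^-6: L=5 ×8
  A^-8: L=6 ×1
Each group contributes A^e * Σ count * d^(L-1):
Powers of d = -A^2 - A^-2: d^2 = A^4 + 2 + A^-4; d^3 = -A^6 - 3*A^2 - 3*A^-2 - A^-6; d^4 = A^8 + 4*A^4 + 6 + 4*A^-4 + A^-8; d^5 = -A^10 - 5*A^6 - 10*A^2 - 10*A^-2 - 5*A^-6 - A^-10.
  A^8 * (d^3) = -A^14 - 3*A^10 - 3*A^6 - A^2
  A^6 * (7*d^2 + d^4) = A^14 + 11*A^10 + 20*A^6 + 11*A^2 + A^-2
  A^4 * (19*d + 9*d^3) = -9*A^10 - 46*A^6 - 46*A^2 - 9*A^-2
  A^2 * (19 + 35*d^2 + 2*d^4) = 2*A^10 + 43*A^6 + 101*A^2 + 43*A^-2 + 2*A^-6
  A^0 * (48*d + 22*d^3) = -22*A^6 - 114*A^2 - 114*A^-2 - 22*A^-6
  A^-2 * (49*d^2 + 7*d^4) = 7*A^6 + 77*A^2 + 140*A^-2 + 77*A^-6 + 7*A^-10
  A^-4 * (27*d^3 + d^5) = -A^6 - 32*A^2 - 91*A^-2 - 91*A^-6 - 32*A^-10 - A^-14
  A^-6 * (8*d^4) = 8*A^2 + 32*A^-2 + 48*A^-6 + 32*A^-10 + 8*A^-14
  A^-8 * (d^5) = -A^2 - 5*A^-2 - 10*A^-6 - 10*A^-10 - 5*A^-14 - A^-18
Summing the groups: <K> = A^10 - 2*A^6 + 3*A^2 - 3*A^-2 + 4*A^-6 - 3*A^-10 + 2*A^-14 - A^-18
Normalise by the writhe: (-A^3)^(-w) = (-A^3)^(-2) = A^-6, so f(A) = A^-6 * <K> = A^4 - 2 + 3*A^-4 - 3*A^-8 + 4*A^-12 - 3*A^-16 + 2*A^-20 - A^-24.
Substitute A = t^(-1/4), i.e. A^e → t^(-e/4): V(t) = -t^6 + 2*t^5 - 3*t^4 + 4*t^3 - 3*t^2 + 3*t - 2 + t^-1

Answer: -t^6 + 2*t^5 - 3*t^4 + 4*t^3 - 3*t^2 + 3*t - 2 + t^-1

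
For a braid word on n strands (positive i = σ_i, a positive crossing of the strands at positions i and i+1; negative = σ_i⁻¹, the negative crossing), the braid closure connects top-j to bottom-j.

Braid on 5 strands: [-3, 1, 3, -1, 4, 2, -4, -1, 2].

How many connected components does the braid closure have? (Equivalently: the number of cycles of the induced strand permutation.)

Track the strand permutation on 5 strands, starting from identity.
  step 1: s3^-1 swaps positions 3,4 -> [1 2 4 3 5]
  step 2: s1 swaps positions 1,2 -> [2 1 4 3 5]
  step 3: s3 swaps positions 3,4 -> [2 1 3 4 5]
  step 4: s1^-1 swaps positions 1,2 -> [1 2 3 4 5]
  step 5: s4 swaps positions 4,5 -> [1 2 3 5 4]
  step 6: s2 swaps positions 2,3 -> [1 3 2 5 4]
  step 7: s4^-1 swaps positions 4,5 -> [1 3 2 4 5]
  step 8: s1^-1 swaps positions 1,2 -> [3 1 2 4 5]
  step 9: s2 swaps positions 2,3 -> [3 2 1 4 5]
Final permutation (position -> original strand): [3 2 1 4 5]
Closure components = cycle count of this permutation = 4.

Answer: 4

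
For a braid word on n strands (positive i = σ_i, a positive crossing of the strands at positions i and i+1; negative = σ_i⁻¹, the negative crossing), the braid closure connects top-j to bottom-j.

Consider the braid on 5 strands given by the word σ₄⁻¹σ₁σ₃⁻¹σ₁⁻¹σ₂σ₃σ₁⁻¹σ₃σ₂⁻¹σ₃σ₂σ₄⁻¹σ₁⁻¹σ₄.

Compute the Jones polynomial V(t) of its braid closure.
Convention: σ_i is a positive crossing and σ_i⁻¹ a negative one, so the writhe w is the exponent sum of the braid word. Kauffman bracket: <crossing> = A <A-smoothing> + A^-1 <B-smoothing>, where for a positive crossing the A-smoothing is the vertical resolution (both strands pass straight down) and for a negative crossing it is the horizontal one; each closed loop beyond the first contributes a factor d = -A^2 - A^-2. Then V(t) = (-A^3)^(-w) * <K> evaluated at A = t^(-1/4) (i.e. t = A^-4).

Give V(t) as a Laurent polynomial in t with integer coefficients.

-t^5 + 2*t^4 - 2*t^3 + 3*t^2 - 3*t + 3 - 2*t^-1 + t^-2

Derivation:
The presented braid s4^-1 s1 s3^-1 s1^-1 s2 s3 s1^-1 s3 s2^-1 s3 s2 s4^-1 s1^-1 s4 on 5 strands reduces by inverse Markov moves (closure unchanged at each step):
  Deconjugate: the word is γ·β·γ⁻¹ with γ = s4^-1 (prefix) and γ⁻¹ = s4 (suffix); strip both.
  Deconjugate: the word is γ·β·γ⁻¹ with γ = s1 (prefix) and γ⁻¹ = s1^-1 (suffix); strip both.
  Destabilize: the word has the form β·s4^-1 where s4^-1 occurs only as the final letter (β ∈ B_4); drop it and the last strand → 4 strands.
Reduced to β = s3^-1 s1^-1 s2 s3 s1^-1 s3 s2^-1 s3 s2 on 4 strands, 9 crossings.
Compute on β:
Braid: s3^-1 s1^-1 s2 s3 s1^-1 s3 s2^-1 s3 s2 on 4 strands, 9 crossings.
Writhe w = (#positive) - (#negative) = 5 - 4 = 1.
Computing the Kauffman bracket via state sum. There are 2^9 = 512 states.
Smooth each crossing (0=||, 1=⌣⌢); contribution A^(Σ sign_k(1-2s_k)) * d^(L-1).
Tabulate the states by total A-exponent and number of loops L (A-exp: L × count):
  A^9: L=2 ×1
  A^7: L=1 ×3, L=3 ×6
  A^5: L=2 ×26, L=4 ×10
  A^3: L=1 ×21, L=3 ×58, L=5 ×5
  A^1: L=2 ×86, L=4 ×39, L=6 ×1
  A^-1: L=1 ×35, L=3 ×80, L=5 ×11
  A^-3: L=2 ×53, L=4 ×30, L=6 ×1
  A^-5: L=3 ×32, L=5 ×4
  A^-7: L=4 ×9
  A^-9: L=5 ×1
Each group contributes A^e * Σ count * d^(L-1):
Powers of d = -A^2 - A^-2: d^2 = A^4 + 2 + A^-4; d^3 = -A^6 - 3*A^2 - 3*A^-2 - A^-6; d^4 = A^8 + 4*A^4 + 6 + 4*A^-4 + A^-8; d^5 = -A^10 - 5*A^6 - 10*A^2 - 10*A^-2 - 5*A^-6 - A^-10.
  A^9 * (d) = -A^11 - A^7
  A^7 * (3 + 6*d^2) = 6*A^11 + 15*A^7 + 6*A^3
  A^5 * (26*d + 10*d^3) = -10*A^11 - 56*A^7 - 56*A^3 - 10*A^-1
  A^3 * (21 + 58*d^2 + 5*d^4) = 5*A^11 + 78*A^7 + 167*A^3 + 78*A^-1 + 5*A^-5
  A^1 * (86*d + 39*d^3 + d^5) = -A^11 - 44*A^7 - 213*A^3 - 213*A^-1 - 44*A^-5 - A^-9
  A^-1 * (35 + 80*d^2 + 11*d^4) = 11*A^7 + 124*A^3 + 261*A^-1 + 124*A^-5 + 11*A^-9
  A^-3 * (53*d + 30*d^3 + d^5) = -A^7 - 35*A^3 - 153*A^-1 - 153*A^-5 - 35*A^-9 - A^-13
  A^-5 * (32*d^2 + 4*d^4) = 4*A^3 + 48*A^-1 + 88*A^-5 + 48*A^-9 + 4*A^-13
  A^-7 * (9*d^3) = -9*A^-1 - 27*A^-5 - 27*A^-9 - 9*A^-13
  A^-9 * (d^4) = A^-1 + 4*A^-5 + 6*A^-9 + 4*A^-13 + A^-17
Summing the groups: <K> = -A^11 + 2*A^7 - 3*A^3 + 3*A^-1 - 3*A^-5 + 2*A^-9 - 2*A^-13 + A^-17
Normalise by the writhe: (-A^3)^(-w) = (-A^3)^(-1) = -A^-3, so f(A) = -A^-3 * <K> = A^8 - 2*A^4 + 3 - 3*A^-4 + 3*A^-8 - 2*A^-12 + 2*A^-16 - A^-20.
Substitute A = t^(-1/4), i.e. A^e → t^(-e/4): V(t) = -t^5 + 2*t^4 - 2*t^3 + 3*t^2 - 3*t + 3 - 2*t^-1 + t^-2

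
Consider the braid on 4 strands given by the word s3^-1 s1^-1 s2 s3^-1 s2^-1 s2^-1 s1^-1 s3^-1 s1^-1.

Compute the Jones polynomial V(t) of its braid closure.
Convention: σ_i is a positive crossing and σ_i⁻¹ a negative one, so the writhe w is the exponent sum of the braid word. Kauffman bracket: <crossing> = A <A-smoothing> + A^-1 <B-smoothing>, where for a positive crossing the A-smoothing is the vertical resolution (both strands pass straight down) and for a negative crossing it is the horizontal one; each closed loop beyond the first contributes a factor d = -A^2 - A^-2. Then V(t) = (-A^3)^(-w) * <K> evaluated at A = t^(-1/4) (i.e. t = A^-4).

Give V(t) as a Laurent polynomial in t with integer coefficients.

t^-2 - t^-3 + 3*t^-4 - 3*t^-5 + 4*t^-6 - 4*t^-7 + 2*t^-8 - 2*t^-9 + t^-10

Derivation:
Braid: s3^-1 s1^-1 s2 s3^-1 s2^-1 s2^-1 s1^-1 s3^-1 s1^-1 on 4 strands, 9 crossings.
Writhe w = (#positive) - (#negative) = 1 - 8 = -7.
State-sum expansion of <K>. There are 2^9 = 512 states.
For each crossing: s=0 is the vertical smoothing, s=1 horizontal. Crossing k contributes A^(sign_k * (1 - 2*s_k)); loop factor d = -A^2 - A^-2.
Tabulate the states by total A-exponent and number of loops L (A-exp: L × count):
  A^9: L=6 ×1
  A^7: L=5 ×9
  A^5: L=4 ×34, L=6 ×2
  A^3: L=3 ×67, L=5 ×17
  A^1: L=2 ×69, L=4 ×56, L=6 ×1
  A^-1: L=1 ×30, L=3 ×88, L=5 ×8
  A^-3: L=2 ×61, L=4 ×23
  A^-5: L=1 ×9, L=3 ×26, L=5 ×1
  A^-7: L=2 ×6, L=4 ×3
  A^-9: L=3 ×1
Each group contributes A^e * Σ count * d^(L-1):
Powers of d = -A^2 - A^-2: d^2 = A^4 + 2 + A^-4; d^3 = -A^6 - 3*A^2 - 3*A^-2 - A^-6; d^4 = A^8 + 4*A^4 + 6 + 4*A^-4 + A^-8; d^5 = -A^10 - 5*A^6 - 10*A^2 - 10*A^-2 - 5*A^-6 - A^-10.
  A^9 * (d^5) = -A^19 - 5*A^15 - 10*A^11 - 10*A^7 - 5*A^3 - A^-1
  A^7 * (9*d^4) = 9*A^15 + 36*A^11 + 54*A^7 + 36*A^3 + 9*A^-1
  A^5 * (34*d^3 + 2*d^5) = -2*A^15 - 44*A^11 - 122*A^7 - 122*A^3 - 44*A^-1 - 2*A^-5
  A^3 * (67*d^2 + 17*d^4) = 17*A^11 + 135*A^7 + 236*A^3 + 135*A^-1 + 17*A^-5
  A^1 * (69*d + 56*d^3 + d^5) = -A^11 - 61*A^7 - 247*A^3 - 247*A^-1 - 61*A^-5 - A^-9
  A^-1 * (30 + 88*d^2 + 8*d^4) = 8*A^7 + 120*A^3 + 254*A^-1 + 120*A^-5 + 8*A^-9
  A^-3 * (61*d + 23*d^3) = -23*A^3 - 130*A^-1 - 130*A^-5 - 23*A^-9
  A^-5 * (9 + 26*d^2 + d^4) = A^3 + 30*A^-1 + 67*A^-5 + 30*A^-9 + A^-13
  A^-7 * (6*d + 3*d^3) = -3*A^-1 - 15*A^-5 - 15*A^-9 - 3*A^-13
  A^-9 * (d^2) = A^-5 + 2*A^-9 + A^-13
Summing the groups: <K> = -A^19 + 2*A^15 - 2*A^11 + 4*A^7 - 4*A^3 + 3*A^-1 - 3*A^-5 + A^-9 - A^-13
Normalise by the writhe: (-A^3)^(-w) = (-A^3)^(7) = -A^21, so f(A) = -A^21 * <K> = A^40 - 2*A^36 + 2*A^32 - 4*A^28 + 4*A^24 - 3*A^20 + 3*A^16 - A^12 + A^8.
Substitute A = t^(-1/4), i.e. A^e → t^(-e/4): V(t) = t^-2 - t^-3 + 3*t^-4 - 3*t^-5 + 4*t^-6 - 4*t^-7 + 2*t^-8 - 2*t^-9 + t^-10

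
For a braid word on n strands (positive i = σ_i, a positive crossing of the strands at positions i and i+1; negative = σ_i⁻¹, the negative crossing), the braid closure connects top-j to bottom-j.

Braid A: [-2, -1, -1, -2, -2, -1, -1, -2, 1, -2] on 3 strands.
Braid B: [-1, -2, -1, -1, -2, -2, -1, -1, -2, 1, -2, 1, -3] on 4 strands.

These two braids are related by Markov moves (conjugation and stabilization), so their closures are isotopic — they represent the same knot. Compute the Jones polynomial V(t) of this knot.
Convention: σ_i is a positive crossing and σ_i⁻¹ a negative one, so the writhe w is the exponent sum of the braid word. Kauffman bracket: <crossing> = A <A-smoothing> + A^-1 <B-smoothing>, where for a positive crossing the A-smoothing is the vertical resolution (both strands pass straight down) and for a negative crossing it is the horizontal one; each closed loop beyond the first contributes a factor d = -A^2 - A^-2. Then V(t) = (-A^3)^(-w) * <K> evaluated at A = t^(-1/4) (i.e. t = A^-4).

Markov-equivalent braids have isotopic closures, hence identical knot invariants. Strip the Markov moves from each word to reach a common short braid β, then compute V(t) once on β.
Braid A: s2^-1 s1^-1 s1^-1 s2^-1 s2^-1 s1^-1 s1^-1 s2^-1 s1 s2^-1 on 3 strands has no conjugating prefix/suffix or stabilization to strip; take β = s2^-1 s1^-1 s1^-1 s2^-1 s2^-1 s1^-1 s1^-1 s2^-1 s1 s2^-1.
Braid B: s1^-1 s2^-1 s1^-1 s1^-1 s2^-1 s2^-1 s1^-1 s1^-1 s2^-1 s1 s2^-1 s1 s3^-1 on 4 strands reduces by inverse Markov moves (closure unchanged at each step):
  Destabilize: the word has the form β·s3^-1 where s3^-1 occurs only as the final letter (β ∈ B_3); drop it and the last strand → 3 strands.
  Deconjugate: the word is γ·β·γ⁻¹ with γ = s1^-1 (prefix) and γ⁻¹ = s1 (suffix); strip both.
Reduced to β = s2^-1 s1^-1 s1^-1 s2^-1 s2^-1 s1^-1 s1^-1 s2^-1 s1 s2^-1 on 3 strands, 10 crossings.
Both give the same β = s2^-1 s1^-1 s1^-1 s2^-1 s2^-1 s1^-1 s1^-1 s2^-1 s1 s2^-1 on 3 strands, so one state sum suffices:
Braid: s2^-1 s1^-1 s1^-1 s2^-1 s2^-1 s1^-1 s1^-1 s2^-1 s1 s2^-1 on 3 strands, 10 crossings.
Writhe w = (#positive) - (#negative) = 1 - 9 = -8.
State-sum expansion of <K>. There are 2^10 = 1024 states.
Each crossing splits two ways (0=vertical, 1=horizontal). The state's weight is A^(#A-smoothings - #B-smoothings) * d^(loops - 1).
Tabulate the states by total A-exponent and number of loops L (A-exp: L × count):
  A^10: L=6 ×1
  A^8: L=5 ×10
  A^6: L=4 ×41, L=6 ×4
  A^4: L=3 ×86, L=5 ×34
  A^2: L=2 ×92, L=4 ×114, L=6 ×4
  A^0: L=1 ×40, L=3 ×185, L=5 ×27
  A^-2: L=2 ×142, L=4 ×67, L=6 ×1
  A^-4: L=1 ×40, L=3 ×76, L=5 ×4
  A^-6: L=2 ×39, L=4 ×6
  A^-8: L=1 ×5, L=3 ×5
  A^-10: L=2 ×1
Each group contributes A^e * Σ count * d^(L-1):
Powers of d = -A^2 - A^-2: d^2 = A^4 + 2 + A^-4; d^3 = -A^6 - 3*A^2 - 3*A^-2 - A^-6; d^4 = A^8 + 4*A^4 + 6 + 4*A^-4 + A^-8; d^5 = -A^10 - 5*A^6 - 10*A^2 - 10*A^-2 - 5*A^-6 - A^-10.
  A^10 * (d^5) = -A^20 - 5*A^16 - 10*A^12 - 10*A^8 - 5*A^4 - 1
  A^8 * (10*d^4) = 10*A^16 + 40*A^12 + 60*A^8 + 40*A^4 + 10
  A^6 * (41*d^3 + 4*d^5) = -4*A^16 - 61*A^12 - 163*A^8 - 163*A^4 - 61 - 4*A^-4
  A^4 * (86*d^2 + 34*d^4) = 34*A^12 + 222*A^8 + 376*A^4 + 222 + 34*A^-4
  A^2 * (92*d + 114*d^3 + 4*d^5) = -4*A^12 - 134*A^8 - 474*A^4 - 474 - 134*A^-4 - 4*A^-8
  A^0 * (40 + 185*d^2 + 27*d^4) = 27*A^8 + 293*A^4 + 572 + 293*A^-4 + 27*A^-8
  A^-2 * (142*d + 67*d^3 + d^5) = -A^8 - 72*A^4 - 353 - 353*A^-4 - 72*A^-8 - A^-12
  A^-4 * (40 + 76*d^2 + 4*d^4) = 4*A^4 + 92 + 216*A^-4 + 92*A^-8 + 4*A^-12
  A^-6 * (39*d + 6*d^3) = -6 - 57*A^-4 - 57*A^-8 - 6*A^-12
  A^-8 * (5 + 5*d^2) = 5*A^-4 + 15*A^-8 + 5*A^-12
  A^-10 * (d) = -A^-8 - A^-12
Summing the groups: <K> = -A^20 + A^16 - A^12 + A^8 - A^4 + 1 + A^-12
Normalise by the writhe: (-A^3)^(-w) = (-A^3)^(8) = A^24, so f(A) = A^24 * <K> = -A^44 + A^40 - A^36 + A^32 - A^28 + A^24 + A^12.
Substitute A = t^(-1/4), i.e. A^e → t^(-e/4): V(t) = t^-3 + t^-6 - t^-7 + t^-8 - t^-9 + t^-10 - t^-11

Answer: t^-3 + t^-6 - t^-7 + t^-8 - t^-9 + t^-10 - t^-11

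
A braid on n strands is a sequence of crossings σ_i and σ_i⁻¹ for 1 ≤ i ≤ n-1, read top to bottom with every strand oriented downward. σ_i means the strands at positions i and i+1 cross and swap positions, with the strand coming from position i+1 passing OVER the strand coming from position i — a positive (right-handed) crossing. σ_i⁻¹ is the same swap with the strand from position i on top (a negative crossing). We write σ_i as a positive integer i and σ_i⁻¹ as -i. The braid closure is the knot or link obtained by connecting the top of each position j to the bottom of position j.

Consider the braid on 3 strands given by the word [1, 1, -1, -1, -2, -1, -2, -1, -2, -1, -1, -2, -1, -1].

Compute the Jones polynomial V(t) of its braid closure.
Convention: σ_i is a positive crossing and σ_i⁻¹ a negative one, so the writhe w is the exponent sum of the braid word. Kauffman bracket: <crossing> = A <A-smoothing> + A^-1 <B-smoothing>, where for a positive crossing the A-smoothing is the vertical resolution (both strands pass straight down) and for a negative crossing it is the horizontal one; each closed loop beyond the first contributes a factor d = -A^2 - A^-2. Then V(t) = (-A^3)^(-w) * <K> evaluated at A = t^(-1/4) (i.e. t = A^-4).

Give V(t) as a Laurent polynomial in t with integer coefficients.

t^-4 + t^-6 - t^-10

Derivation:
The presented braid s1 s1 s1^-1 s1^-1 s2^-1 s1^-1 s2^-1 s1^-1 s2^-1 s1^-1 s1^-1 s2^-1 s1^-1 s1^-1 on 3 strands reduces by inverse Markov moves (closure unchanged at each step):
  Deconjugate: the word is γ·β·γ⁻¹ with γ = s1 s1 (prefix) and γ⁻¹ = s1^-1 s1^-1 (suffix); strip both.
Reduced to β = s1^-1 s1^-1 s2^-1 s1^-1 s2^-1 s1^-1 s2^-1 s1^-1 s1^-1 s2^-1 on 3 strands, 10 crossings.
Compute on β:
Braid: s1^-1 s1^-1 s2^-1 s1^-1 s2^-1 s1^-1 s2^-1 s1^-1 s1^-1 s2^-1 on 3 strands, 10 crossings.
Writhe w = (#positive) - (#negative) = 0 - 10 = -10.
Enumerate smoothing states for the bracket polynomial. There are 2^10 = 1024 states.
Smooth each crossing (0=||, 1=⌣⌢); contribution A^(Σ sign_k(1-2s_k)) * d^(L-1).
Tabulate the states by total A-exponent and number of loops L (A-exp: L × count):
  A^10: L=3 ×1
  A^8: L=2 ×4, L=4 ×6
  A^6: L=1 ×4, L=3 ×30, L=5 ×11
  A^4: L=2 ×48, L=4 ×65, L=6 ×7
  A^2: L=1 ×24, L=3 ×140, L=5 ×45, L=7 ×1
  A^0: L=2 ×129, L=4 ×117, L=6 ×6
  A^-2: L=1 ×43, L=3 ×151, L=5 ×16
  A^-4: L=2 ×96, L=4 ×24
  A^-6: L=1 ×24, L=3 ×21
  A^-8: L=2 ×10
  A^-10: L=3 ×1
Each group contributes A^e * Σ count * d^(L-1):
Powers of d = -A^2 - A^-2: d^2 = A^4 + 2 + A^-4; d^3 = -A^6 - 3*A^2 - 3*A^-2 - A^-6; d^4 = A^8 + 4*A^4 + 6 + 4*A^-4 + A^-8; d^5 = -A^10 - 5*A^6 - 10*A^2 - 10*A^-2 - 5*A^-6 - A^-10; d^6 = A^12 + 6*A^8 + 15*A^4 + 20 + 15*A^-4 + 6*A^-8 + A^-12.
  A^10 * (d^2) = A^14 + 2*A^10 + A^6
  A^8 * (4*d + 6*d^3) = -6*A^14 - 22*A^10 - 22*A^6 - 6*A^2
  A^6 * (4 + 30*d^2 + 11*d^4) = 11*A^14 + 74*A^10 + 130*A^6 + 74*A^2 + 11*A^-2
  A^4 * (48*d + 65*d^3 + 7*d^5) = -7*A^14 - 100*A^10 - 313*A^6 - 313*A^2 - 100*A^-2 - 7*A^-6
  A^2 * (24 + 140*d^2 + 45*d^4 + d^6) = A^14 + 51*A^10 + 335*A^6 + 594*A^2 + 335*A^-2 + 51*A^-6 + A^-10
  A^0 * (129*d + 117*d^3 + 6*d^5) = -6*A^10 - 147*A^6 - 540*A^2 - 540*A^-2 - 147*A^-6 - 6*A^-10
  A^-2 * (43 + 151*d^2 + 16*d^4) = 16*A^6 + 215*A^2 + 441*A^-2 + 215*A^-6 + 16*A^-10
  A^-4 * (96*d + 24*d^3) = -24*A^2 - 168*A^-2 - 168*A^-6 - 24*A^-10
  A^-6 * (24 + 21*d^2) = 21*A^-2 + 66*A^-6 + 21*A^-10
  A^-8 * (10*d) = -10*A^-6 - 10*A^-10
  A^-10 * (d^2) = A^-6 + 2*A^-10 + A^-14
Summing the groups: <K> = -A^10 + A^-6 + A^-14
Normalise by the writhe: (-A^3)^(-w) = (-A^3)^(10) = A^30, so f(A) = A^30 * <K> = -A^40 + A^24 + A^16.
Substitute A = t^(-1/4), i.e. A^e → t^(-e/4): V(t) = t^-4 + t^-6 - t^-10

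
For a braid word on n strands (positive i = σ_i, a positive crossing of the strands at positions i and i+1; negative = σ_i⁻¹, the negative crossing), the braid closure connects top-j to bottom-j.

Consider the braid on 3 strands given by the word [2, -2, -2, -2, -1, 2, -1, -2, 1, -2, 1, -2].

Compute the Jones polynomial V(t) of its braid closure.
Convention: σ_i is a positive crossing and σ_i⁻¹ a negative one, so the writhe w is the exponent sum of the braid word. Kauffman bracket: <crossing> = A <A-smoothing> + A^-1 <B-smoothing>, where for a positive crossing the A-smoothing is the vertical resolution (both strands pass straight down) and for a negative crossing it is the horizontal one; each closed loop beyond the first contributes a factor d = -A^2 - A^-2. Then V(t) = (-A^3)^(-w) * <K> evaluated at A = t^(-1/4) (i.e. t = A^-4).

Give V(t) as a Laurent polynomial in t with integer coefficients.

The presented braid s2 s2^-1 s2^-1 s2^-1 s1^-1 s2 s1^-1 s2^-1 s1 s2^-1 s1 s2^-1 on 3 strands reduces by inverse Markov moves (closure unchanged at each step):
  Deconjugate: the word is γ·β·γ⁻¹ with γ = s2 (prefix) and γ⁻¹ = s2^-1 (suffix); strip both.
Reduced to β = s2^-1 s2^-1 s2^-1 s1^-1 s2 s1^-1 s2^-1 s1 s2^-1 s1 on 3 strands, 10 crossings.
Compute on β:
Braid: s2^-1 s2^-1 s2^-1 s1^-1 s2 s1^-1 s2^-1 s1 s2^-1 s1 on 3 strands, 10 crossings.
Writhe w = (#positive) - (#negative) = 3 - 7 = -4.
State-sum expansion of <K>. There are 2^10 = 1024 states.
For each crossing: s=0 is the vertical smoothing, s=1 horizontal. Crossing k contributes A^(sign_k * (1 - 2*s_k)); loop factor d = -A^2 - A^-2.
Tabulate the states by total A-exponent and number of loops L (A-exp: L × count):
  A^10: L=6 ×1
  A^8: L=5 ×10
  A^6: L=4 ×41, L=6 ×4
  A^4: L=3 ×88, L=5 ×31, L=7 ×1
  A^2: L=2 ×102, L=4 ×99, L=6 ×9
  A^0: L=1 ×54, L=3 ×162, L=5 ×36
  A^-2: L=2 ×134, L=4 ×74, L=6 ×2
  A^-4: L=1 ×30, L=3 ×82, L=5 ×8
  A^-6: L=2 ×32, L=4 ×13
  A^-8: L=1 ×3, L=3 ×7
  A^-10: L=2 ×1
Each group contributes A^e * Σ count * d^(L-1):
Powers of d = -A^2 - A^-2: d^2 = A^4 + 2 + A^-4; d^3 = -A^6 - 3*A^2 - 3*A^-2 - A^-6; d^4 = A^8 + 4*A^4 + 6 + 4*A^-4 + A^-8; d^5 = -A^10 - 5*A^6 - 10*A^2 - 10*A^-2 - 5*A^-6 - A^-10; d^6 = A^12 + 6*A^8 + 15*A^4 + 20 + 15*A^-4 + 6*A^-8 + A^-12.
  A^10 * (d^5) = -A^20 - 5*A^16 - 10*A^12 - 10*A^8 - 5*A^4 - 1
  A^8 * (10*d^4) = 10*A^16 + 40*A^12 + 60*A^8 + 40*A^4 + 10
  A^6 * (41*d^3 + 4*d^5) = -4*A^16 - 61*A^12 - 163*A^8 - 163*A^4 - 61 - 4*A^-4
  A^4 * (88*d^2 + 31*d^4 + d^6) = A^16 + 37*A^12 + 227*A^8 + 382*A^4 + 227 + 37*A^-4 + A^-8
  A^2 * (102*d + 99*d^3 + 9*d^5) = -9*A^12 - 144*A^8 - 489*A^4 - 489 - 144*A^-4 - 9*A^-8
  A^0 * (54 + 162*d^2 + 36*d^4) = 36*A^8 + 306*A^4 + 594 + 306*A^-4 + 36*A^-8
  A^-2 * (134*d + 74*d^3 + 2*d^5) = -2*A^8 - 84*A^4 - 376 - 376*A^-4 - 84*A^-8 - 2*A^-12
  A^-4 * (30 + 82*d^2 + 8*d^4) = 8*A^4 + 114 + 242*A^-4 + 114*A^-8 + 8*A^-12
  A^-6 * (32*d + 13*d^3) = -13 - 71*A^-4 - 71*A^-8 - 13*A^-12
  A^-8 * (3 + 7*d^2) = 7*A^-4 + 17*A^-8 + 7*A^-12
  A^-10 * (d) = -A^-8 - A^-12
Summing the groups: <K> = -A^20 + 2*A^16 - 3*A^12 + 4*A^8 - 5*A^4 + 5 - 3*A^-4 + 3*A^-8 - A^-12
Normalise by the writhe: (-A^3)^(-w) = (-A^3)^(4) = A^12, so f(A) = A^12 * <K> = -A^32 + 2*A^28 - 3*A^24 + 4*A^20 - 5*A^16 + 5*A^12 - 3*A^8 + 3*A^4 - 1.
Substitute A = t^(-1/4), i.e. A^e → t^(-e/4): V(t) = -1 + 3*t^-1 - 3*t^-2 + 5*t^-3 - 5*t^-4 + 4*t^-5 - 3*t^-6 + 2*t^-7 - t^-8

Answer: -1 + 3*t^-1 - 3*t^-2 + 5*t^-3 - 5*t^-4 + 4*t^-5 - 3*t^-6 + 2*t^-7 - t^-8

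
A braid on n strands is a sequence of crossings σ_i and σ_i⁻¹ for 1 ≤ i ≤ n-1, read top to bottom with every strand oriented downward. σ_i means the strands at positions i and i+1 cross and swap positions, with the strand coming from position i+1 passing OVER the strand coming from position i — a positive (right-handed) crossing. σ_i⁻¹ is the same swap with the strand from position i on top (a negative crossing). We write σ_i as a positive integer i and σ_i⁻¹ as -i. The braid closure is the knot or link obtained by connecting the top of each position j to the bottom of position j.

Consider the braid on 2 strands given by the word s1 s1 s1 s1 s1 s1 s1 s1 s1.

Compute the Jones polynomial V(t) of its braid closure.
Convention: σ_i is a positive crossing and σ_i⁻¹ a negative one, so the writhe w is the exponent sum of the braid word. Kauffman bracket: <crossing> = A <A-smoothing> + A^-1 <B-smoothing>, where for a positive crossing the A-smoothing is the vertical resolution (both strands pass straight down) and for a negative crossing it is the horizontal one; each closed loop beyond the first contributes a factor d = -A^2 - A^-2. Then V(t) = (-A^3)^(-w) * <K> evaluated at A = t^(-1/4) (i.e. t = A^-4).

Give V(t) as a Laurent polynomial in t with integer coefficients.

Braid: s1 s1 s1 s1 s1 s1 s1 s1 s1 on 2 strands, 9 crossings.
Writhe w = (#positive) - (#negative) = 9 - 0 = 9.
Computing the Kauffman bracket via state sum. There are 2^9 = 512 states.
For each crossing: s=0 is the vertical smoothing, s=1 horizontal. Crossing k contributes A^(sign_k * (1 - 2*s_k)); loop factor d = -A^2 - A^-2.
Tabulate the states by total A-exponent and number of loops L (A-exp: L × count):
  A^9: L=2 ×1
  A^7: L=1 ×9
  A^5: L=2 ×36
  A^3: L=3 ×84
  A^1: L=4 ×126
  A^-1: L=5 ×126
  A^-3: L=6 ×84
  A^-5: L=7 ×36
  A^-7: L=8 ×9
  A^-9: L=9 ×1
Each group contributes A^e * Σ count * d^(L-1):
Powers of d = -A^2 - A^-2: d^2 = A^4 + 2 + A^-4; d^3 = -A^6 - 3*A^2 - 3*A^-2 - A^-6; d^4 = A^8 + 4*A^4 + 6 + 4*A^-4 + A^-8; d^5 = -A^10 - 5*A^6 - 10*A^2 - 10*A^-2 - 5*A^-6 - A^-10; d^6 = A^12 + 6*A^8 + 15*A^4 + 20 + 15*A^-4 + 6*A^-8 + A^-12; d^7 = -A^14 - 7*A^10 - 21*A^6 - 35*A^2 - 35*A^-2 - 21*A^-6 - 7*A^-10 - A^-14; d^8 = A^16 + 8*A^12 + 28*A^8 + 56*A^4 + 70 + 56*A^-4 + 28*A^-8 + 8*A^-12 + A^-16.
  A^9 * (d) = -A^11 - A^7
  A^7 * (9) = 9*A^7
  A^5 * (36*d) = -36*A^7 - 36*A^3
  A^3 * (84*d^2) = 84*A^7 + 168*A^3 + 84*A^-1
  A^1 * (126*d^3) = -126*A^7 - 378*A^3 - 378*A^-1 - 126*A^-5
  A^-1 * (126*d^4) = 126*A^7 + 504*A^3 + 756*A^-1 + 504*A^-5 + 126*A^-9
  A^-3 * (84*d^5) = -84*A^7 - 420*A^3 - 840*A^-1 - 840*A^-5 - 420*A^-9 - 84*A^-13
  A^-5 * (36*d^6) = 36*A^7 + 216*A^3 + 540*A^-1 + 720*A^-5 + 540*A^-9 + 216*A^-13 + 36*A^-17
  A^-7 * (9*d^7) = -9*A^7 - 63*A^3 - 189*A^-1 - 315*A^-5 - 315*A^-9 - 189*A^-13 - 63*A^-17 - 9*A^-21
  A^-9 * (d^8) = A^7 + 8*A^3 + 28*A^-1 + 56*A^-5 + 70*A^-9 + 56*A^-13 + 28*A^-17 + 8*A^-21 + A^-25
Summing the groups: <K> = -A^11 - A^3 + A^-1 - A^-5 + A^-9 - A^-13 + A^-17 - A^-21 + A^-25
Normalise by the writhe: (-A^3)^(-w) = (-A^3)^(-9) = -A^-27, so f(A) = -A^-27 * <K> = A^-16 + A^-24 - A^-28 + A^-32 - A^-36 + A^-40 - A^-44 + A^-48 - A^-52.
Substitute A = t^(-1/4), i.e. A^e → t^(-e/4): V(t) = -t^13 + t^12 - t^11 + t^10 - t^9 + t^8 - t^7 + t^6 + t^4

Answer: -t^13 + t^12 - t^11 + t^10 - t^9 + t^8 - t^7 + t^6 + t^4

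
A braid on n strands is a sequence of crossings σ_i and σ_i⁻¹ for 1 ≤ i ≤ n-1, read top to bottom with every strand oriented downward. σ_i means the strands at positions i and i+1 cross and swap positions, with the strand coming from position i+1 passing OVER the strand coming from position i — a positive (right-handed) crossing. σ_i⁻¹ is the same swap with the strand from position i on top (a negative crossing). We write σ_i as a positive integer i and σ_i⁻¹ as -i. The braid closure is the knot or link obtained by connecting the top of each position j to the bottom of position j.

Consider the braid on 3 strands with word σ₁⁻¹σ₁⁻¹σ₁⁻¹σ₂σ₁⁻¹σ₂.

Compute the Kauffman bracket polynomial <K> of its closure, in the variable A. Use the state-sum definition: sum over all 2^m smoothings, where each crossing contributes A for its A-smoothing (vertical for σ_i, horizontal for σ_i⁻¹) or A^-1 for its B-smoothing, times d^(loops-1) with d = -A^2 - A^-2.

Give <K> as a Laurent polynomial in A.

Braid: s1^-1 s1^-1 s1^-1 s2 s1^-1 s2 on 3 strands, 6 crossings.
Writhe w = (#positive) - (#negative) = 2 - 4 = -2.
State-sum expansion of <K>. There are 2^6 = 64 states.
For each crossing: s=0 is the vertical smoothing, s=1 horizontal. Crossing k contributes A^(sign_k * (1 - 2*s_k)); loop factor d = -A^2 - A^-2.
Tabulate the states by total A-exponent and number of loops L (A-exp: L × count):
  A^6: L=5 ×1
  A^4: L=4 ×6
  A^2: L=3 ×15
  A^0: L=2 ×19, L=4 ×1
  A^-2: L=1 ×11, L=3 ×4
  A^-4: L=2 ×6
  A^-6: L=3 ×1
Each group contributes A^e * Σ count * d^(L-1):
Powers of d = -A^2 - A^-2: d^2 = A^4 + 2 + A^-4; d^3 = -A^6 - 3*A^2 - 3*A^-2 - A^-6; d^4 = A^8 + 4*A^4 + 6 + 4*A^-4 + A^-8.
  A^6 * (d^4) = A^14 + 4*A^10 + 6*A^6 + 4*A^2 + A^-2
  A^4 * (6*d^3) = -6*A^10 - 18*A^6 - 18*A^2 - 6*A^-2
  A^2 * (15*d^2) = 15*A^6 + 30*A^2 + 15*A^-2
  A^0 * (19*d + d^3) = -A^6 - 22*A^2 - 22*A^-2 - A^-6
  A^-2 * (11 + 4*d^2) = 4*A^2 + 19*A^-2 + 4*A^-6
  A^-4 * (6*d) = -6*A^-2 - 6*A^-6
  A^-6 * (d^2) = A^-2 + 2*A^-6 + A^-10
Summing the groups: <K> = A^14 - 2*A^10 + 2*A^6 - 2*A^2 + 2*A^-2 - A^-6 + A^-10

Answer: A^14 - 2*A^10 + 2*A^6 - 2*A^2 + 2*A^-2 - A^-6 + A^-10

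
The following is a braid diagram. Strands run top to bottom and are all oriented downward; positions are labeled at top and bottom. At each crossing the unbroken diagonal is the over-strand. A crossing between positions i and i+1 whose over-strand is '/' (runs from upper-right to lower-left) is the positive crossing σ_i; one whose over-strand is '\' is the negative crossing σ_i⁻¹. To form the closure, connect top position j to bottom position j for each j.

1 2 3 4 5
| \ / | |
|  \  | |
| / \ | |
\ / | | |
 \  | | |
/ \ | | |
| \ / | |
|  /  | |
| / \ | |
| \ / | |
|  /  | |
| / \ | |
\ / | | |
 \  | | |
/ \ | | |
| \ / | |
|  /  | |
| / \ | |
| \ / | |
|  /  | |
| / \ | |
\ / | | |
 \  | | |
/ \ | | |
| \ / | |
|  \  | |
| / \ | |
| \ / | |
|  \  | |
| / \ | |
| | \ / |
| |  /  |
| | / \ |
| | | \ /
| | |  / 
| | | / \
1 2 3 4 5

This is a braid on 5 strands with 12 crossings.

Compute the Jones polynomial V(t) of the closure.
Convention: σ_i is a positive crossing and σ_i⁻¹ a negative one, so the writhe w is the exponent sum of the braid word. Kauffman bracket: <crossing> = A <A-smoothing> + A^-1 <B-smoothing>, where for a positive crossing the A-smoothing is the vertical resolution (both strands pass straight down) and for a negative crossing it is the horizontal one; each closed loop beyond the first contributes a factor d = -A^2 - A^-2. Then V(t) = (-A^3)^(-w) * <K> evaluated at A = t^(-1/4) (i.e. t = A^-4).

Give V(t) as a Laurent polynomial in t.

t^2 - 2*t + 4 - 4*t^-1 + 4*t^-2 - 4*t^-3 + 3*t^-4 - 2*t^-5 + t^-6

Derivation:
Reading the diagram top to bottom ('/'-over between positions i,i+1 = s_i, '\'-over = s_i^-1): braid word = s2^-1 s1^-1 s2 s2 s1^-1 s2 s2 s1^-1 s2^-1 s2^-1 s3 s4.
The presented braid s2^-1 s1^-1 s2 s2 s1^-1 s2 s2 s1^-1 s2^-1 s2^-1 s3 s4 on 5 strands reduces by inverse Markov moves (closure unchanged at each step):
  Destabilize: the word has the form β·s4 where s4 occurs only as the final letter (β ∈ B_4); drop it and the last strand → 4 strands.
  Destabilize: the word has the form β·s3 where s3 occurs only as the final letter (β ∈ B_3); drop it and the last strand → 3 strands.
Reduced to β = s2^-1 s1^-1 s2 s2 s1^-1 s2 s2 s1^-1 s2^-1 s2^-1 on 3 strands, 10 crossings.
Compute on β:
Braid: s2^-1 s1^-1 s2 s2 s1^-1 s2 s2 s1^-1 s2^-1 s2^-1 on 3 strands, 10 crossings.
Writhe w = (#positive) - (#negative) = 4 - 6 = -2.
Computing the Kauffman bracket via state sum. There are 2^10 = 1024 states.
Smooth each crossing (0=||, 1=⌣⌢); contribution A^(Σ sign_k(1-2s_k)) * d^(L-1).
Tabulate the states by total A-exponent and number of loops L (A-exp: L × count):
  A^10: L=5 ×1
  A^8: L=4 ×10
  A^6: L=3 ×39, L=5 ×6
  A^4: L=2 ×66, L=4 ×52, L=6 ×2
  A^2: L=1 ×45, L=3 ×124, L=5 ×41
  A^0: L=2 ×118, L=4 ×113, L=6 ×21
  A^-2: L=1 ×20, L=3 ×120, L=5 ×63, L=7 ×7
  A^-4: L=2 ×30, L=4 ×68, L=6 ×21, L=8 ×1
  A^-6: L=3 ×20, L=5 ×22, L=7 ×3
  A^-8: L=4 ×7, L=6 ×3
  A^-10: L=5 ×1
Each group contributes A^e * Σ count * d^(L-1):
Powers of d = -A^2 - A^-2: d^2 = A^4 + 2 + A^-4; d^3 = -A^6 - 3*A^2 - 3*A^-2 - A^-6; d^4 = A^8 + 4*A^4 + 6 + 4*A^-4 + A^-8; d^5 = -A^10 - 5*A^6 - 10*A^2 - 10*A^-2 - 5*A^-6 - A^-10; d^6 = A^12 + 6*A^8 + 15*A^4 + 20 + 15*A^-4 + 6*A^-8 + A^-12; d^7 = -A^14 - 7*A^10 - 21*A^6 - 35*A^2 - 35*A^-2 - 21*A^-6 - 7*A^-10 - A^-14.
  A^10 * (d^4) = A^18 + 4*A^14 + 6*A^10 + 4*A^6 + A^2
  A^8 * (10*d^3) = -10*A^14 - 30*A^10 - 30*A^6 - 10*A^2
  A^6 * (39*d^2 + 6*d^4) = 6*A^14 + 63*A^10 + 114*A^6 + 63*A^2 + 6*A^-2
  A^4 * (66*d + 52*d^3 + 2*d^5) = -2*A^14 - 62*A^10 - 242*A^6 - 242*A^2 - 62*A^-2 - 2*A^-6
  A^2 * (45 + 124*d^2 + 41*d^4) = 41*A^10 + 288*A^6 + 539*A^2 + 288*A^-2 + 41*A^-6
  A^0 * (118*d + 113*d^3 + 21*d^5) = -21*A^10 - 218*A^6 - 667*A^2 - 667*A^-2 - 218*A^-6 - 21*A^-10
  A^-2 * (20 + 120*d^2 + 63*d^4 + 7*d^6) = 7*A^10 + 105*A^6 + 477*A^2 + 778*A^-2 + 477*A^-6 + 105*A^-10 + 7*A^-14
  A^-4 * (30*d + 68*d^3 + 21*d^5 + d^7) = -A^10 - 28*A^6 - 194*A^2 - 479*A^-2 - 479*A^-6 - 194*A^-10 - 28*A^-14 - A^-18
  A^-6 * (20*d^2 + 22*d^4 + 3*d^6) = 3*A^6 + 40*A^2 + 153*A^-2 + 232*A^-6 + 153*A^-10 + 40*A^-14 + 3*A^-18
  A^-8 * (7*d^3 + 3*d^5) = -3*A^2 - 22*A^-2 - 51*A^-6 - 51*A^-10 - 22*A^-14 - 3*A^-18
  A^-10 * (d^4) = A^-2 + 4*A^-6 + 6*A^-10 + 4*A^-14 + A^-18
Summing the groups: <K> = A^18 - 2*A^14 + 3*A^10 - 4*A^6 + 4*A^2 - 4*A^-2 + 4*A^-6 - 2*A^-10 + A^-14
Normalise by the writhe: (-A^3)^(-w) = (-A^3)^(2) = A^6, so f(A) = A^6 * <K> = A^24 - 2*A^20 + 3*A^16 - 4*A^12 + 4*A^8 - 4*A^4 + 4 - 2*A^-4 + A^-8.
Substitute A = t^(-1/4), i.e. A^e → t^(-e/4): V(t) = t^2 - 2*t + 4 - 4*t^-1 + 4*t^-2 - 4*t^-3 + 3*t^-4 - 2*t^-5 + t^-6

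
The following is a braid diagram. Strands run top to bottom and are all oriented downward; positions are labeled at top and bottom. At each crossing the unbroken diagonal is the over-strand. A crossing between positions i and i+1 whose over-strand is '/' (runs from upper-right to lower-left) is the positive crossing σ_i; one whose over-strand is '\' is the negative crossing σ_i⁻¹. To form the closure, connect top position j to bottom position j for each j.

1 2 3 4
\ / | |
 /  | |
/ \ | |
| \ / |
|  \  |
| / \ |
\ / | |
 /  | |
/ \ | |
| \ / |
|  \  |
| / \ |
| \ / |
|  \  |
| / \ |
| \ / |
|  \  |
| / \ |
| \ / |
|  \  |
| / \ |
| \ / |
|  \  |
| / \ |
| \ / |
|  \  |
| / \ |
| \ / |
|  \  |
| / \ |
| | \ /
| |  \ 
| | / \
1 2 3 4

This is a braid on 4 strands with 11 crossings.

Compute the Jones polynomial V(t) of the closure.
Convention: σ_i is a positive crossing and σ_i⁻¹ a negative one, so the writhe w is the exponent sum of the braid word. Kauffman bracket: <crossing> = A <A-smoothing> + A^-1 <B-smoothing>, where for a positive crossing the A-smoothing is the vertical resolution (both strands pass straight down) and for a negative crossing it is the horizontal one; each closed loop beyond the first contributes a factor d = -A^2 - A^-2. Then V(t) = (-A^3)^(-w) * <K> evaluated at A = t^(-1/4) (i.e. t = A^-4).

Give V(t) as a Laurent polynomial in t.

t^-1 - t^-2 + 2*t^-3 - 2*t^-4 + 3*t^-5 - 3*t^-6 + 3*t^-7 - 3*t^-8 + 2*t^-9 - 2*t^-10 + t^-11

Derivation:
Reading the diagram top to bottom ('/'-over between positions i,i+1 = s_i, '\'-over = s_i^-1): braid word = s1 s2^-1 s1 s2^-1 s2^-1 s2^-1 s2^-1 s2^-1 s2^-1 s2^-1 s3^-1.
The presented braid s1 s2^-1 s1 s2^-1 s2^-1 s2^-1 s2^-1 s2^-1 s2^-1 s2^-1 s3^-1 on 4 strands reduces by inverse Markov moves (closure unchanged at each step):
  Destabilize: the word has the form β·s3^-1 where s3^-1 occurs only as the final letter (β ∈ B_3); drop it and the last strand → 3 strands.
Reduced to β = s1 s2^-1 s1 s2^-1 s2^-1 s2^-1 s2^-1 s2^-1 s2^-1 s2^-1 on 3 strands, 10 crossings.
Compute on β:
Braid: s1 s2^-1 s1 s2^-1 s2^-1 s2^-1 s2^-1 s2^-1 s2^-1 s2^-1 on 3 strands, 10 crossings.
Writhe w = (#positive) - (#negative) = 2 - 8 = -6.
Computing the Kauffman bracket via state sum. There are 2^10 = 1024 states.
For each crossing: s=0 is the vertical smoothing, s=1 horizontal. Crossing k contributes A^(sign_k * (1 - 2*s_k)); loop factor d = -A^2 - A^-2.
Tabulate the states by total A-exponent and number of loops L (A-exp: L × count):
  A^10: L=9 ×1
  A^8: L=8 ×10
  A^6: L=7 ×45
  A^4: L=6 ×119, L=8 ×1
  A^2: L=5 ×203, L=7 ×7
  A^0: L=4 ×231, L=6 ×21
  A^-2: L=3 ×175, L=5 ×35
  A^-4: L=2 ×85, L=4 ×35
  A^-6: L=1 ×23, L=3 ×22
  A^-8: L=2 ×10
  A^-10: L=3 ×1
Each group contributes A^e * Σ count * d^(L-1):
Powers of d = -A^2 - A^-2: d^2 = A^4 + 2 + A^-4; d^3 = -A^6 - 3*A^2 - 3*A^-2 - A^-6; d^4 = A^8 + 4*A^4 + 6 + 4*A^-4 + A^-8; d^5 = -A^10 - 5*A^6 - 10*A^2 - 10*A^-2 - 5*A^-6 - A^-10; d^6 = A^12 + 6*A^8 + 15*A^4 + 20 + 15*A^-4 + 6*A^-8 + A^-12; d^7 = -A^14 - 7*A^10 - 21*A^6 - 35*A^2 - 35*A^-2 - 21*A^-6 - 7*A^-10 - A^-14; d^8 = A^16 + 8*A^12 + 28*A^8 + 56*A^4 + 70 + 56*A^-4 + 28*A^-8 + 8*A^-12 + A^-16.
  A^10 * (d^8) = A^26 + 8*A^22 + 28*A^18 + 56*A^14 + 70*A^10 + 56*A^6 + 28*A^2 + 8*A^-2 + A^-6
  A^8 * (10*d^7) = -10*A^22 - 70*A^18 - 210*A^14 - 350*A^10 - 350*A^6 - 210*A^2 - 70*A^-2 - 10*A^-6
  A^6 * (45*d^6) = 45*A^18 + 270*A^14 + 675*A^10 + 900*A^6 + 675*A^2 + 270*A^-2 + 45*A^-6
  A^4 * (119*d^5 + d^7) = -A^18 - 126*A^14 - 616*A^10 - 1225*A^6 - 1225*A^2 - 616*A^-2 - 126*A^-6 - A^-10
  A^2 * (203*d^4 + 7*d^6) = 7*A^14 + 245*A^10 + 917*A^6 + 1358*A^2 + 917*A^-2 + 245*A^-6 + 7*A^-10
  A^0 * (231*d^3 + 21*d^5) = -21*A^10 - 336*A^6 - 903*A^2 - 903*A^-2 - 336*A^-6 - 21*A^-10
  A^-2 * (175*d^2 + 35*d^4) = 35*A^6 + 315*A^2 + 560*A^-2 + 315*A^-6 + 35*A^-10
  A^-4 * (85*d + 35*d^3) = -35*A^2 - 190*A^-2 - 190*A^-6 - 35*A^-10
  A^-6 * (23 + 22*d^2) = 22*A^-2 + 67*A^-6 + 22*A^-10
  A^-8 * (10*d) = -10*A^-6 - 10*A^-10
  A^-10 * (d^2) = A^-6 + 2*A^-10 + A^-14
Summing the groups: <K> = A^26 - 2*A^22 + 2*A^18 - 3*A^14 + 3*A^10 - 3*A^6 + 3*A^2 - 2*A^-2 + 2*A^-6 - A^-10 + A^-14
Normalise by the writhe: (-A^3)^(-w) = (-A^3)^(6) = A^18, so f(A) = A^18 * <K> = A^44 - 2*A^40 + 2*A^36 - 3*A^32 + 3*A^28 - 3*A^24 + 3*A^20 - 2*A^16 + 2*A^12 - A^8 + A^4.
Substitute A = t^(-1/4), i.e. A^e → t^(-e/4): V(t) = t^-1 - t^-2 + 2*t^-3 - 2*t^-4 + 3*t^-5 - 3*t^-6 + 3*t^-7 - 3*t^-8 + 2*t^-9 - 2*t^-10 + t^-11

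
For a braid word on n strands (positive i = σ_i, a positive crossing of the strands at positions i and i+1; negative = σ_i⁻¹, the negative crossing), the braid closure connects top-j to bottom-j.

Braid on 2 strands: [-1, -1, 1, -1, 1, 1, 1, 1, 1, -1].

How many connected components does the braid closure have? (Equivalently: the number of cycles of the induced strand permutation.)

Track the strand permutation on 2 strands, starting from identity.
  step 1: s1^-1 swaps positions 1,2 -> [2 1]
  step 2: s1^-1 swaps positions 1,2 -> [1 2]
  step 3: s1 swaps positions 1,2 -> [2 1]
  step 4: s1^-1 swaps positions 1,2 -> [1 2]
  step 5: s1 swaps positions 1,2 -> [2 1]
  step 6: s1 swaps positions 1,2 -> [1 2]
  step 7: s1 swaps positions 1,2 -> [2 1]
  step 8: s1 swaps positions 1,2 -> [1 2]
  step 9: s1 swaps positions 1,2 -> [2 1]
  step 10: s1^-1 swaps positions 1,2 -> [1 2]
Final permutation (position -> original strand): [1 2]
Closure components = cycle count of this permutation = 2.

Answer: 2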